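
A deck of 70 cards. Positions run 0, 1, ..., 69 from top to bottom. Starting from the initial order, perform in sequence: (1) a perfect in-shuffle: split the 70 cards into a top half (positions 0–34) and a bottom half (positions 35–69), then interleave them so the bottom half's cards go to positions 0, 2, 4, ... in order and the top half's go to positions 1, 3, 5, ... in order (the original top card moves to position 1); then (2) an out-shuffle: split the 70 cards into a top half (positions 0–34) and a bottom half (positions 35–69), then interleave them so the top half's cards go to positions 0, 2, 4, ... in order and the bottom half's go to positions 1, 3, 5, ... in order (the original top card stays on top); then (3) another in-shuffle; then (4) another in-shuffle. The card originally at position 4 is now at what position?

4

Track the card from position 4 forward through each operation:
  after op 1 (in-shuffle): 4 → 9
  after op 2 (out-shuffle): 9 → 18
  after op 3 (in-shuffle): 18 → 37
  after op 4 (in-shuffle): 37 → 4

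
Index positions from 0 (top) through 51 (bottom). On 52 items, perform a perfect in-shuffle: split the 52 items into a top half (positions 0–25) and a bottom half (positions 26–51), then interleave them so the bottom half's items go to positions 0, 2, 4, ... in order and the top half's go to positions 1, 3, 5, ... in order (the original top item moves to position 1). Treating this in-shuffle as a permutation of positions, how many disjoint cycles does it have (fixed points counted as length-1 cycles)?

Trace each unvisited position around until it returns:
(0 1 3 7 15 31 ... len 52)
1 cycle in total.

1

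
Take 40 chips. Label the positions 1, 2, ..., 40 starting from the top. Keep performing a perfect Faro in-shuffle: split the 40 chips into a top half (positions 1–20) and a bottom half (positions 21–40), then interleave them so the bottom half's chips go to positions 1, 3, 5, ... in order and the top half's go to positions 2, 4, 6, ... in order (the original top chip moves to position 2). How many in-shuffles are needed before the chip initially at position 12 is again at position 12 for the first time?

20

Follow position 12 under repeated in-shuffles:
12 → 24 → 7 → 14 → 28 → 15 → 30 → 19 → 38 → 35 → 29 → 17 → 34 → 27 → 13 → 26 → 11 → 22 → 3 → 6 → 12
It first returns after 20 in-shuffles.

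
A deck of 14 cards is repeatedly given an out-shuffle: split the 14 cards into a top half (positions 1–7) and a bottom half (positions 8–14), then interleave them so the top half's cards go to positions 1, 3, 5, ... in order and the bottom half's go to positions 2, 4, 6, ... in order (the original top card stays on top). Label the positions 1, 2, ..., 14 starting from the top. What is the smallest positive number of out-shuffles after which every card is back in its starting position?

The out-shuffle permutes the 14 positions with cycle lengths [1, 1, 12].
Every card is home exactly when every cycle has completed a whole number of laps, i.e. after lcm(1, 12) = 12 out-shuffles.

12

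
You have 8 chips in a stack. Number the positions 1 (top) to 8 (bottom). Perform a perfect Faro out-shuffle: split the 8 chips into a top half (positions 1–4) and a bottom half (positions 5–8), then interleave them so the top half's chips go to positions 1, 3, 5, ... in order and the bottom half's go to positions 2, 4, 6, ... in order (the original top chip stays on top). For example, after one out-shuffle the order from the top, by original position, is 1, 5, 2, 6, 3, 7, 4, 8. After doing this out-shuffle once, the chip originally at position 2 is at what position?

Track the chip's position through each out-shuffle:
2 → 3

3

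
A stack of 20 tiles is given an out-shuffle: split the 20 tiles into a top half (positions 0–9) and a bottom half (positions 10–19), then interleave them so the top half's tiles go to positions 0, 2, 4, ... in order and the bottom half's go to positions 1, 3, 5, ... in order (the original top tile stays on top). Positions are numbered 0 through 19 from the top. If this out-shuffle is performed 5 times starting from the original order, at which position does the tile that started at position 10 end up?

Track the tile's position through each out-shuffle:
10 → 1 → 2 → 4 → 8 → 16

16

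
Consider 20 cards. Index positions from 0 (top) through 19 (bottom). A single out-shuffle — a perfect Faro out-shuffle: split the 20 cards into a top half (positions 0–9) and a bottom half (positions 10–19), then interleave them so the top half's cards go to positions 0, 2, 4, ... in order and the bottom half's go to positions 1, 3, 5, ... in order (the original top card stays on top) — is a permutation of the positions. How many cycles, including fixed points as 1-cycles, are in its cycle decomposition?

Trace each unvisited position around until it returns:
(0) (1 2 4 8 16 13 ... len 18) (19)
3 cycles in total.

3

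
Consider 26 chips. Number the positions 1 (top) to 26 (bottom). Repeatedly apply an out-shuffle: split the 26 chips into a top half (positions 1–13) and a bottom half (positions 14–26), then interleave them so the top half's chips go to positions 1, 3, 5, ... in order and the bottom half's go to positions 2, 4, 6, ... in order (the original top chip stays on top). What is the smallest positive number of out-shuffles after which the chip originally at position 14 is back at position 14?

20

Follow position 14 under repeated out-shuffles:
14 → 2 → 3 → 5 → 9 → 17 → 8 → 15 → 4 → 7 → 13 → 25 → 24 → 22 → 18 → 10 → 19 → 12 → 23 → 20 → 14
It first returns after 20 out-shuffles.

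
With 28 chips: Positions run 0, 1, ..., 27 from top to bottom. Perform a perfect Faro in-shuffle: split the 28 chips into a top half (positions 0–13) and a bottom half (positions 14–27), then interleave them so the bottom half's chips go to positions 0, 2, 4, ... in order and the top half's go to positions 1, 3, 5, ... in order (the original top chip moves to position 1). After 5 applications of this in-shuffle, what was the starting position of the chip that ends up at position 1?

19

Work backwards from position 1, undoing one in-shuffle at a time:
1 ← 0 ← 14 ← 21 ← 10 ← 19
So the chip now at position 1 started at position 19.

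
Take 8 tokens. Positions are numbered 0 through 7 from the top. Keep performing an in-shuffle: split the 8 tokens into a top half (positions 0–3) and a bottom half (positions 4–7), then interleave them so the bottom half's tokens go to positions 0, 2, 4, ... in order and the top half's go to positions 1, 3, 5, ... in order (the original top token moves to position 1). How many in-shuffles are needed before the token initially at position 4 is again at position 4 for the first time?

6

Follow position 4 under repeated in-shuffles:
4 → 0 → 1 → 3 → 7 → 6 → 4
It first returns after 6 in-shuffles.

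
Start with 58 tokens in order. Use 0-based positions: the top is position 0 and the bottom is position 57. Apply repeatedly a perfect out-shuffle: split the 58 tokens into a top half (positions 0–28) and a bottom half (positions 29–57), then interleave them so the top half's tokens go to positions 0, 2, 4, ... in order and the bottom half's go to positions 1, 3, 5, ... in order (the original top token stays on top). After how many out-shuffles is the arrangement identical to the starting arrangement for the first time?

The out-shuffle permutes the 58 positions with cycle lengths [1, 1, 2, 18, 18, 18].
Every token is home exactly when every cycle has completed a whole number of laps, i.e. after lcm(1, 2, 18) = 18 out-shuffles.

18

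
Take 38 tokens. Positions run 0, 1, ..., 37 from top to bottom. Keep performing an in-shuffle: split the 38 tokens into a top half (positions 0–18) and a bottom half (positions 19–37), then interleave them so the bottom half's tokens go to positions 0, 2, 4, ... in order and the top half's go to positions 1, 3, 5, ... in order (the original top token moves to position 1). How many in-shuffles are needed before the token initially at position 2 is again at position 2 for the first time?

Follow position 2 under repeated in-shuffles:
2 → 5 → 11 → 23 → 8 → 17 → 35 → 32 → 26 → 14 → 29 → 20 → 2
It first returns after 12 in-shuffles.

12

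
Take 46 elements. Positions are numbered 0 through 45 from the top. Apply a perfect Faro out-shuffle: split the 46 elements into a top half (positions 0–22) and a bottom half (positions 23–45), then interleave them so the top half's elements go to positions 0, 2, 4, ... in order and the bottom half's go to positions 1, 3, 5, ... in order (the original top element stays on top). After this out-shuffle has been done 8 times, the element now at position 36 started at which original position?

Work backwards from position 36, undoing one out-shuffle at a time:
36 ← 18 ← 9 ← 27 ← 36 ← 18 ← 9 ← 27 ← 36
So the element now at position 36 started at position 36.

36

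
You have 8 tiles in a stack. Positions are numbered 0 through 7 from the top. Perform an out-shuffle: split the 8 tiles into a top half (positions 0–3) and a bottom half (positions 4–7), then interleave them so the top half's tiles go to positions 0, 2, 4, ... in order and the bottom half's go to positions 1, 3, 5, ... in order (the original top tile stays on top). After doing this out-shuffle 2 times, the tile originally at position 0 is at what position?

Position 0 is a fixed point of every out-shuffle, so the tile never moves.

0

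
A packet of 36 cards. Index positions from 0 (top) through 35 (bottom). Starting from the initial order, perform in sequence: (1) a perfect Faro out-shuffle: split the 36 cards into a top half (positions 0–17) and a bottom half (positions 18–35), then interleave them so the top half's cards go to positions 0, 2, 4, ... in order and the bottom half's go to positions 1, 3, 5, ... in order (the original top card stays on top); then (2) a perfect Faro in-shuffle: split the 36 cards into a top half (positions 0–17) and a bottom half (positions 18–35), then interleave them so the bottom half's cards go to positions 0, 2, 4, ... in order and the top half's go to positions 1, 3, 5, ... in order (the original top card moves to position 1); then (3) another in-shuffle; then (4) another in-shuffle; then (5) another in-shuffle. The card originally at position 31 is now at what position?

Track the card from position 31 forward through each operation:
  after op 1 (out-shuffle): 31 → 27
  after op 2 (in-shuffle): 27 → 18
  after op 3 (in-shuffle): 18 → 0
  after op 4 (in-shuffle): 0 → 1
  after op 5 (in-shuffle): 1 → 3

3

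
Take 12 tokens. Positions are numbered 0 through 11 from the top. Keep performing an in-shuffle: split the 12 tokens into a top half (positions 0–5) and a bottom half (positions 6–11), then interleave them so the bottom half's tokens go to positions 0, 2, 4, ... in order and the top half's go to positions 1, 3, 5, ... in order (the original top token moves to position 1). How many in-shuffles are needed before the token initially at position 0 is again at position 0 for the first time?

12

Follow position 0 under repeated in-shuffles:
0 → 1 → 3 → 7 → 2 → 5 → 11 → 10 → 8 → 4 → 9 → 6 → 0
It first returns after 12 in-shuffles.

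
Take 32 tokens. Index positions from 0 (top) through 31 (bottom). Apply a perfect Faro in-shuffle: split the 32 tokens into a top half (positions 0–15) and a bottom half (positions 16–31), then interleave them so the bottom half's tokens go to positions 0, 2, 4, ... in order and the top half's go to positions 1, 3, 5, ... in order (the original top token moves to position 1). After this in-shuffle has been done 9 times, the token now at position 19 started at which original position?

6

Work backwards from position 19, undoing one in-shuffle at a time:
19 ← 9 ← 4 ← 18 ← 25 ← 12 ← 22 ← 27 ← 13 ← 6
So the token now at position 19 started at position 6.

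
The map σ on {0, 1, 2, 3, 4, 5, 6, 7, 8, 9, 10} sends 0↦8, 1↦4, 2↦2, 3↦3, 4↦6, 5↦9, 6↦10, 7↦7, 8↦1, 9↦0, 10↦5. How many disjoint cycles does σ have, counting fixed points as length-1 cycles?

4

Cycle decomposition: (0 8 1 4 6 10 5 9) (2) (3) (7).
4 cycles.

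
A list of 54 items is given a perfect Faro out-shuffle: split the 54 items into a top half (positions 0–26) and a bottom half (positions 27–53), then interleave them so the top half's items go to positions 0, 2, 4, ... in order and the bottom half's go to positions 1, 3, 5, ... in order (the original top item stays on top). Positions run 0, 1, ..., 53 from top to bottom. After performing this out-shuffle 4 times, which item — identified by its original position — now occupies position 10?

Work backwards from position 10, undoing one out-shuffle at a time:
10 ← 5 ← 29 ← 41 ← 47
So the item now at position 10 started at position 47.

47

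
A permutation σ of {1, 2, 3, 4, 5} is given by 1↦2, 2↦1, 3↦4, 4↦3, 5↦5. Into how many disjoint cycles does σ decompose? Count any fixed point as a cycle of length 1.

Cycle decomposition: (1 2) (3 4) (5).
3 cycles.

3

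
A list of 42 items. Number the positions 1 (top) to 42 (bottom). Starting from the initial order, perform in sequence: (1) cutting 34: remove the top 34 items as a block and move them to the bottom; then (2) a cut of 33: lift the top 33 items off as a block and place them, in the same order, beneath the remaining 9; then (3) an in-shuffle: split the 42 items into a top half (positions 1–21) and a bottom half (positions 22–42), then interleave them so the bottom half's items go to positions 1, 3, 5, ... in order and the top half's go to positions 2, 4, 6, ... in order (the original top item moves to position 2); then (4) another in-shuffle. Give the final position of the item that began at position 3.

37

Track the item from position 3 forward through each operation:
  after op 1 (cut 34): 3 → 11
  after op 2 (cut 33): 11 → 20
  after op 3 (in-shuffle): 20 → 40
  after op 4 (in-shuffle): 40 → 37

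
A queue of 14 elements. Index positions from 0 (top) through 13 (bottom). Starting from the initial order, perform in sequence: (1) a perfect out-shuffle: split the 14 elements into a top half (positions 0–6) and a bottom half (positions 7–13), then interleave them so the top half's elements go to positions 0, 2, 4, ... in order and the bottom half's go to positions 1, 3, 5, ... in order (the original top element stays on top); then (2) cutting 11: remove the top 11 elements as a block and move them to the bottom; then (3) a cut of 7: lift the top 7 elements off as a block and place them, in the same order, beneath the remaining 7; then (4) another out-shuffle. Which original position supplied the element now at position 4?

Undo the operations in reverse order, starting from position 4:
  undo op 4 (out-shuffle, from top half): 4 ← 2
  undo op 3 (cut 7): 2 ← 9
  undo op 2 (cut 11): 9 ← 6
  undo op 1 (out-shuffle, from top half): 6 ← 3
So the element at position 4 came from original position 3.

3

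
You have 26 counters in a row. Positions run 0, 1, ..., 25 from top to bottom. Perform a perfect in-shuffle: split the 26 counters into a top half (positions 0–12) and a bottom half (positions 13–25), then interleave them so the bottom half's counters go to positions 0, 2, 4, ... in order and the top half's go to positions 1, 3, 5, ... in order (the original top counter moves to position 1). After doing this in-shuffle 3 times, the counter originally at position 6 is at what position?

Track the counter's position through each in-shuffle:
6 → 13 → 0 → 1

1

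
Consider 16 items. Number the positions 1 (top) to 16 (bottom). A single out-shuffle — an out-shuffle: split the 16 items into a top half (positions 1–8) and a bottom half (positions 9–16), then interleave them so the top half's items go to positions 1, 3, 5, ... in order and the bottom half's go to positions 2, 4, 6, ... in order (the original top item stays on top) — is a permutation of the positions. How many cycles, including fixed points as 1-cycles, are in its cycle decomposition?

6

Trace each unvisited position around until it returns:
(1) (2 3 5 9) (4 7 13 10) (6 11) (8 15 14 12) (16)
6 cycles in total.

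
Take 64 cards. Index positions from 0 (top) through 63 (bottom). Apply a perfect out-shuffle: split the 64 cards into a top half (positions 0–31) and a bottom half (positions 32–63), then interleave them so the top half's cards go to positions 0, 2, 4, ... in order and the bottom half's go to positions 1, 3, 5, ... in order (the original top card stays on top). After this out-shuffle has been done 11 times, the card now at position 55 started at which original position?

47

Work backwards from position 55, undoing one out-shuffle at a time:
55 ← 59 ← 61 ← 62 ← 31 ← 47 ← 55 ← 59 ← 61 ← 62 ← 31 ← 47
So the card now at position 55 started at position 47.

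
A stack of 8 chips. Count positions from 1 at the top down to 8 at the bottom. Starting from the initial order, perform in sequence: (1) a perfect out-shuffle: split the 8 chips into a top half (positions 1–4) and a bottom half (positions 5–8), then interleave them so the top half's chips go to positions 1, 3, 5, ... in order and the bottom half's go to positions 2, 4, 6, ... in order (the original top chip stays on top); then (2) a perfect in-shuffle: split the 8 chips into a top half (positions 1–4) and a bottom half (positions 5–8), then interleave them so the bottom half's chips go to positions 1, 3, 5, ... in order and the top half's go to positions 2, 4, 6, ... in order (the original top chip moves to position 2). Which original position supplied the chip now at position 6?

Undo the operations in reverse order, starting from position 6:
  undo op 2 (in-shuffle, from top half): 6 ← 3
  undo op 1 (out-shuffle, from top half): 3 ← 2
So the chip at position 6 came from original position 2.

2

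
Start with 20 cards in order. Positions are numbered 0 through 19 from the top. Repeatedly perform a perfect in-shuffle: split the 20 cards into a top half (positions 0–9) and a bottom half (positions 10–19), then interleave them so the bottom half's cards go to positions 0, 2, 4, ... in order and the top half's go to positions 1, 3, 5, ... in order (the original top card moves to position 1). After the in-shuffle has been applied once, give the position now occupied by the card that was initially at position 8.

17

Track the card's position through each in-shuffle:
8 → 17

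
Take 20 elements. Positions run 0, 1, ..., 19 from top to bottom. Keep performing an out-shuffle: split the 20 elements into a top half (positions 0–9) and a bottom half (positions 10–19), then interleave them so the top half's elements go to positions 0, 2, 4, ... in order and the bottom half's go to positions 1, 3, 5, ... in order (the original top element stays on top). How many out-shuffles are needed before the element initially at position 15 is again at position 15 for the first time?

Follow position 15 under repeated out-shuffles:
15 → 11 → 3 → 6 → 12 → 5 → 10 → 1 → 2 → 4 → 8 → 16 → 13 → 7 → 14 → 9 → 18 → 17 → 15
It first returns after 18 out-shuffles.

18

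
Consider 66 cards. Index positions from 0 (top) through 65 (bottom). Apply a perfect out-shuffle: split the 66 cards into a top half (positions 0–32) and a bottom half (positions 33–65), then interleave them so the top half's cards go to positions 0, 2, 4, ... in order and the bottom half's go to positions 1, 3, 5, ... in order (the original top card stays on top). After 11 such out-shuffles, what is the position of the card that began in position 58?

Track the card's position through each out-shuffle:
58 → 51 → 37 → 9 → 18 → 36 → 7 → 14 → 28 → 56 → 47 → 29

29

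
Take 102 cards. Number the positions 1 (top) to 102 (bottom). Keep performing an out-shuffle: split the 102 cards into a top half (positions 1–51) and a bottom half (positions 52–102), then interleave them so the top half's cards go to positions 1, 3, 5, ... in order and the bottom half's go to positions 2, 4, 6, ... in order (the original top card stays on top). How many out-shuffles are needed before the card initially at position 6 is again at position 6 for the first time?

100

Follow position 6 under repeated out-shuffles:
6 → 11 → 21 → 41 → 81 → 60 → 18 → 35 → ... → 6 (length 100)
It first returns after 100 out-shuffles.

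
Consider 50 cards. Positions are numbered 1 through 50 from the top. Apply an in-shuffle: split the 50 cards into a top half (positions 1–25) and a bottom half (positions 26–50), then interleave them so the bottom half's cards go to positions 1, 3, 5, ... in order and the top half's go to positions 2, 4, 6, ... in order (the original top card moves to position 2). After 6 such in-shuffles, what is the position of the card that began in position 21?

Track the card's position through each in-shuffle:
21 → 42 → 33 → 15 → 30 → 9 → 18

18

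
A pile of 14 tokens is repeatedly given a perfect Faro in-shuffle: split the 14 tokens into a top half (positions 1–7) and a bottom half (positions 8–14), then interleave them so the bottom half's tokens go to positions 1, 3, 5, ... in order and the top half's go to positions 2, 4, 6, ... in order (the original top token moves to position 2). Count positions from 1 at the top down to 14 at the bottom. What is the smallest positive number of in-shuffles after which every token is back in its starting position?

The in-shuffle permutes the 14 positions with cycle lengths [2, 4, 4, 4].
Every token is home exactly when every cycle has completed a whole number of laps, i.e. after lcm(2, 4) = 4 in-shuffles.

4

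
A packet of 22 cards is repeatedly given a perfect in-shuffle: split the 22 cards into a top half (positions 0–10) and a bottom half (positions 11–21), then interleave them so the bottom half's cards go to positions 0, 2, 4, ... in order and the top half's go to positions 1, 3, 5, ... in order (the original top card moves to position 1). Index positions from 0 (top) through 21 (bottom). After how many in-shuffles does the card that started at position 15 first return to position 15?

Follow position 15 under repeated in-shuffles:
15 → 8 → 17 → 12 → 2 → 5 → 11 → 0 → 1 → 3 → 7 → 15
It first returns after 11 in-shuffles.

11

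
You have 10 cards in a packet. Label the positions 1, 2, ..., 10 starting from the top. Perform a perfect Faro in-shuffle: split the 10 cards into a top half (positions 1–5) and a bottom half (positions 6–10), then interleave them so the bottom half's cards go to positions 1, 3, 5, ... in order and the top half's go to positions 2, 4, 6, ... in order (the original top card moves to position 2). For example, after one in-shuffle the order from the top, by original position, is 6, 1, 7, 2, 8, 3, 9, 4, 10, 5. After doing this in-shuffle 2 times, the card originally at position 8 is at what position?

10

Track the card's position through each in-shuffle:
8 → 5 → 10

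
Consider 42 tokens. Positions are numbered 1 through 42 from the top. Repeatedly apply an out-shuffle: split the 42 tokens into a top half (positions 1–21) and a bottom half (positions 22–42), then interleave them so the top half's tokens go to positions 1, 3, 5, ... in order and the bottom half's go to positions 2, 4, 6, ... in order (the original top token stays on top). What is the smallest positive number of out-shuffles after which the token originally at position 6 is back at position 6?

Follow position 6 under repeated out-shuffles:
6 → 11 → 21 → 41 → 40 → 38 → 34 → 26 → 10 → 19 → 37 → 32 → 22 → 2 → 3 → 5 → 9 → 17 → 33 → 24 → 6
It first returns after 20 out-shuffles.

20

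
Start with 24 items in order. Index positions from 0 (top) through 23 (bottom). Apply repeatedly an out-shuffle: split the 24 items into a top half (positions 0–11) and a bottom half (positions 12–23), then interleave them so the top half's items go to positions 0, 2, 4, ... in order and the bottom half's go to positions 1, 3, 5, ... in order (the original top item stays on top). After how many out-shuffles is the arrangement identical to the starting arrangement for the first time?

11

The out-shuffle permutes the 24 positions with cycle lengths [1, 1, 11, 11].
Every item is home exactly when every cycle has completed a whole number of laps, i.e. after lcm(1, 11) = 11 out-shuffles.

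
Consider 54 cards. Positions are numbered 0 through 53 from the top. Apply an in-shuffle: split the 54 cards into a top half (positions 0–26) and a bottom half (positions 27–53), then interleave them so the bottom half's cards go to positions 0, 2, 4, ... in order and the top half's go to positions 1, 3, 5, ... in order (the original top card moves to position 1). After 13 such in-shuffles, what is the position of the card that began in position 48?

17

Track position through each in-shuffle: 48 → 42 → 30 → 6 → 13 → ... (continuing for 13 shuffles total) → 17.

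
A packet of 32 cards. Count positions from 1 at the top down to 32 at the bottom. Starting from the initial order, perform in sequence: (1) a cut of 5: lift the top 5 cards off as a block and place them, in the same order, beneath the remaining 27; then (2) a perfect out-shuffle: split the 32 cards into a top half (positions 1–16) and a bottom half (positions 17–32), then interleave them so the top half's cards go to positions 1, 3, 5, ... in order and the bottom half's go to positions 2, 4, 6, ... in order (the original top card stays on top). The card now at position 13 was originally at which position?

12

Undo the operations in reverse order, starting from position 13:
  undo op 2 (out-shuffle, from top half): 13 ← 7
  undo op 1 (cut 5): 7 ← 12
So the card at position 13 came from original position 12.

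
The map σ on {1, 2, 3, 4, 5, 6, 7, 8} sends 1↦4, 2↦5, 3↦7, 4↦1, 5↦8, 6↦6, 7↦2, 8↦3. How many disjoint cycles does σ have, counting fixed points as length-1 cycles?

Cycle decomposition: (1 4) (2 5 8 3 7) (6).
3 cycles.

3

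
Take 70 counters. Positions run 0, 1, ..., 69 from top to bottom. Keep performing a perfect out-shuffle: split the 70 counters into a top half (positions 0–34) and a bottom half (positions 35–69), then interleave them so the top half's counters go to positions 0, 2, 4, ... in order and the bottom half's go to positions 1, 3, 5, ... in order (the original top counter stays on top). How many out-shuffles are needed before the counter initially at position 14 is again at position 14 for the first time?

Follow position 14 under repeated out-shuffles:
14 → 28 → 56 → 43 → 17 → 34 → 68 → 67 → ... → 14 (length 22)
It first returns after 22 out-shuffles.

22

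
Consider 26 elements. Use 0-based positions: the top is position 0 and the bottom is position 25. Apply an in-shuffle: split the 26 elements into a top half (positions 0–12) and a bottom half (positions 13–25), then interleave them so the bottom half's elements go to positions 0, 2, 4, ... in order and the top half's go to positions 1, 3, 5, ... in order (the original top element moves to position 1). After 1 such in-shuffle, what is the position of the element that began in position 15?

4

Track the element's position through each in-shuffle:
15 → 4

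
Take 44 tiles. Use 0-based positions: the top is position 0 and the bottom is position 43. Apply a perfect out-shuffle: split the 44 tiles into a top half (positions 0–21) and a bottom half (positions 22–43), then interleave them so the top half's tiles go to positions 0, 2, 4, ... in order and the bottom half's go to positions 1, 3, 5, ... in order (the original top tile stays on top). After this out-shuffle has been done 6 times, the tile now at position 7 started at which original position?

Work backwards from position 7, undoing one out-shuffle at a time:
7 ← 25 ← 34 ← 17 ← 30 ← 15 ← 29
So the tile now at position 7 started at position 29.

29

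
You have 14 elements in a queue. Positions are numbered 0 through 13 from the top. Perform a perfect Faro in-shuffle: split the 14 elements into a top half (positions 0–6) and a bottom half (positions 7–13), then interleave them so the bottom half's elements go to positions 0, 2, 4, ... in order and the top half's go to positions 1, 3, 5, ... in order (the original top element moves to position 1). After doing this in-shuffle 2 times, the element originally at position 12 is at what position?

Track the element's position through each in-shuffle:
12 → 10 → 6

6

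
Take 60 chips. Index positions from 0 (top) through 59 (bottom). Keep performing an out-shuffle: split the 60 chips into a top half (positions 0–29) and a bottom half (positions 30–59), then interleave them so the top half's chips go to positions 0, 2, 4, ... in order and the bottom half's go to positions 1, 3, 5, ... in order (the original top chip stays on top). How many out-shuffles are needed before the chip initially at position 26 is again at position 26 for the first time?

Follow position 26 under repeated out-shuffles:
26 → 52 → 45 → 31 → 3 → 6 → 12 → 24 → ... → 26 (length 58)
It first returns after 58 out-shuffles.

58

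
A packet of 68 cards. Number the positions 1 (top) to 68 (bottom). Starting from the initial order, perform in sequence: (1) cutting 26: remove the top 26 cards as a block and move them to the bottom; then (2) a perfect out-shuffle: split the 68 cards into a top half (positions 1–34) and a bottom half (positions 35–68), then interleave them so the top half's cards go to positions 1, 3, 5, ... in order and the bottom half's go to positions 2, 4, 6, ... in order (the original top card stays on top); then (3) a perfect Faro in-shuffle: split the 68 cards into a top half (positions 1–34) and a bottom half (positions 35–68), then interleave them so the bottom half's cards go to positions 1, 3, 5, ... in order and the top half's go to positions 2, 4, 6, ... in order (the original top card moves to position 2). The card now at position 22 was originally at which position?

Undo the operations in reverse order, starting from position 22:
  undo op 3 (in-shuffle, from top half): 22 ← 11
  undo op 2 (out-shuffle, from top half): 11 ← 6
  undo op 1 (cut 26): 6 ← 32
So the card at position 22 came from original position 32.

32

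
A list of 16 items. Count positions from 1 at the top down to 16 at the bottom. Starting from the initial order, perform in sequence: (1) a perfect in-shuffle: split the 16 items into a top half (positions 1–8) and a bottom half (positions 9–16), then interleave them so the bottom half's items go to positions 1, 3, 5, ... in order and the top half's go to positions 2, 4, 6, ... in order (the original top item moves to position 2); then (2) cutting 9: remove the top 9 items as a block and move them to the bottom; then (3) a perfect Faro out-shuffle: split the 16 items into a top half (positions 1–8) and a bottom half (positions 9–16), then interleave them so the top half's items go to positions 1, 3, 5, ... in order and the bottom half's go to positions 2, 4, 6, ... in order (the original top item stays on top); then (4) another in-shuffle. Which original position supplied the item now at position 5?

Undo the operations in reverse order, starting from position 5:
  undo op 4 (in-shuffle, from bottom half): 5 ← 11
  undo op 3 (out-shuffle, from top half): 11 ← 6
  undo op 2 (cut 9): 6 ← 15
  undo op 1 (in-shuffle, from bottom half): 15 ← 16
So the item at position 5 came from original position 16.

16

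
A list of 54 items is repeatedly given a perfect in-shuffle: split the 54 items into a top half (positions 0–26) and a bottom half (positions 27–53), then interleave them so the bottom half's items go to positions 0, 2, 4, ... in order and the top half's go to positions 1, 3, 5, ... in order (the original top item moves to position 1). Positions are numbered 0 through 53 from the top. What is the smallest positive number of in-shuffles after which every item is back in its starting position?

The in-shuffle permutes the 54 positions with cycle lengths [4, 10, 20, 20].
Every item is home exactly when every cycle has completed a whole number of laps, i.e. after lcm(4, 10, 20) = 20 in-shuffles.

20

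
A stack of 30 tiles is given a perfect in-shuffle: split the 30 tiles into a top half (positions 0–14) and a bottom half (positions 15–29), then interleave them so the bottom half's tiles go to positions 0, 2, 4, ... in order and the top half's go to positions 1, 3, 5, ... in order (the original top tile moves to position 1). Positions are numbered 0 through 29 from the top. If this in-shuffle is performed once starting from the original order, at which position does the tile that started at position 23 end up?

16

Track the tile's position through each in-shuffle:
23 → 16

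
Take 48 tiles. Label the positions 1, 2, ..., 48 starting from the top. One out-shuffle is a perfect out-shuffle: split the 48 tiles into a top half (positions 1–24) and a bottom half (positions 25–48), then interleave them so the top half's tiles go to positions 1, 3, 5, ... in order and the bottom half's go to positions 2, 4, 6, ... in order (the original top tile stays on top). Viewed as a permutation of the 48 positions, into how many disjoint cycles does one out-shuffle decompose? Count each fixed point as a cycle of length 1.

4

Trace each unvisited position around until it returns:
(1) (2 3 5 9 17 33 ... len 23) (6 11 21 41 34 20 ... len 23) (48)
4 cycles in total.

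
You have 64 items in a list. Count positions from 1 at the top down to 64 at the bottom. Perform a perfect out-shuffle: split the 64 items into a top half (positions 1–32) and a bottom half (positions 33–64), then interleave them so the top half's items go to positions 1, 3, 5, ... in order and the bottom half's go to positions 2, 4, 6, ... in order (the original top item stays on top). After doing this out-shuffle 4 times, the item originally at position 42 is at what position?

Track the item's position through each out-shuffle:
42 → 20 → 39 → 14 → 27

27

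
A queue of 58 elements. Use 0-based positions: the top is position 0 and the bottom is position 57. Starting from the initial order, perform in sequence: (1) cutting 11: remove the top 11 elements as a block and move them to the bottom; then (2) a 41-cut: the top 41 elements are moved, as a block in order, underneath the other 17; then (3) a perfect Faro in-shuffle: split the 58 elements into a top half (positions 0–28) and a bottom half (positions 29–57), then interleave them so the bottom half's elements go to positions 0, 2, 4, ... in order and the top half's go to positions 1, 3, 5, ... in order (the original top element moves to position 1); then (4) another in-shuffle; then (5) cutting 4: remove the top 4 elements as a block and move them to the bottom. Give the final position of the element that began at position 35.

45

Track the element from position 35 forward through each operation:
  after op 1 (cut 11): 35 → 24
  after op 2 (cut 41): 24 → 41
  after op 3 (in-shuffle): 41 → 24
  after op 4 (in-shuffle): 24 → 49
  after op 5 (cut 4): 49 → 45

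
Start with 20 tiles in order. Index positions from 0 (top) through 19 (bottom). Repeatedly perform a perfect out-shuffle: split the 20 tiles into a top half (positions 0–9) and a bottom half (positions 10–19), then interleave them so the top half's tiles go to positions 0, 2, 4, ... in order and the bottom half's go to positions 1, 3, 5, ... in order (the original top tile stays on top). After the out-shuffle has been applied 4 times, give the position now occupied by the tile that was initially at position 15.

Track the tile's position through each out-shuffle:
15 → 11 → 3 → 6 → 12

12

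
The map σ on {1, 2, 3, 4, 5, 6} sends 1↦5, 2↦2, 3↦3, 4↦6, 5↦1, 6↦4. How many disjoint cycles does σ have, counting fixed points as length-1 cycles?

4

Cycle decomposition: (1 5) (2) (3) (4 6).
4 cycles.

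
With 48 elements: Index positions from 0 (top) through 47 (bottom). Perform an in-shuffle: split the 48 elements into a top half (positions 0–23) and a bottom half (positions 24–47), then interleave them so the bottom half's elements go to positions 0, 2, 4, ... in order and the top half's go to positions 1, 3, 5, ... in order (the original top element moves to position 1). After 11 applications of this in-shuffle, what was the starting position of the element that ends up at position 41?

Work backwards from position 41, undoing one in-shuffle at a time:
41 ← 20 ← 34 ← 41 ← 20 ← 34 ← 41 ← 20 ← 34 ← 41 ← 20 ← 34
So the element now at position 41 started at position 34.

34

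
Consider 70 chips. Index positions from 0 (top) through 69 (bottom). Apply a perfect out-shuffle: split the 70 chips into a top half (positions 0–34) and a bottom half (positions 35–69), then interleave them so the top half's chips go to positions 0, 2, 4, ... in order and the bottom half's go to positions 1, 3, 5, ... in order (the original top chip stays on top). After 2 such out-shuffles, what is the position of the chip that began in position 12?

Track the chip's position through each out-shuffle:
12 → 24 → 48

48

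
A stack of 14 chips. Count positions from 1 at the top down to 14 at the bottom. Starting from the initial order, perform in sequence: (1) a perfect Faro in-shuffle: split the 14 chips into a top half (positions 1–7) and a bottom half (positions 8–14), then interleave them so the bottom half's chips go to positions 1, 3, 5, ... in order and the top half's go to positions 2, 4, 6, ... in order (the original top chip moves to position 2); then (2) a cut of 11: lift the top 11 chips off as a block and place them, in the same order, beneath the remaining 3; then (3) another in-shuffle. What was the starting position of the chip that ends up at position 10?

Undo the operations in reverse order, starting from position 10:
  undo op 3 (in-shuffle, from top half): 10 ← 5
  undo op 2 (cut 11): 5 ← 2
  undo op 1 (in-shuffle, from top half): 2 ← 1
So the chip at position 10 came from original position 1.

1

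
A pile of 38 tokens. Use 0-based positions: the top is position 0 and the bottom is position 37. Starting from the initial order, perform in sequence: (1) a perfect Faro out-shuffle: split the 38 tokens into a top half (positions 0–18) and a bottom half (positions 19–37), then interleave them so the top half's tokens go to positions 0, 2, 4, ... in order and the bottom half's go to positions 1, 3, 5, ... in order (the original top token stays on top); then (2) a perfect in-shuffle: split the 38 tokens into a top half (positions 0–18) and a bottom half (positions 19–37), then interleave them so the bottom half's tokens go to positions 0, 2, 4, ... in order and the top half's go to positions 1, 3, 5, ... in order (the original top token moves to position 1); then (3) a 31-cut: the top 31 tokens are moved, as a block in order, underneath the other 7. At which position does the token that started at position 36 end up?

Track the token from position 36 forward through each operation:
  after op 1 (out-shuffle): 36 → 35
  after op 2 (in-shuffle): 35 → 32
  after op 3 (cut 31): 32 → 1

1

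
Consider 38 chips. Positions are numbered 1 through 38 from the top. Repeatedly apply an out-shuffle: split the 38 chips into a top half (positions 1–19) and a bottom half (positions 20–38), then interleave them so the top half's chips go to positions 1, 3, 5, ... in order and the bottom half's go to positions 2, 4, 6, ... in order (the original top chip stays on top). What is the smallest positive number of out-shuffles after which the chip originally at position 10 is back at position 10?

36

Follow position 10 under repeated out-shuffles:
10 → 19 → 37 → 36 → 34 → 30 → 22 → 6 → ... → 10 (length 36)
It first returns after 36 out-shuffles.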